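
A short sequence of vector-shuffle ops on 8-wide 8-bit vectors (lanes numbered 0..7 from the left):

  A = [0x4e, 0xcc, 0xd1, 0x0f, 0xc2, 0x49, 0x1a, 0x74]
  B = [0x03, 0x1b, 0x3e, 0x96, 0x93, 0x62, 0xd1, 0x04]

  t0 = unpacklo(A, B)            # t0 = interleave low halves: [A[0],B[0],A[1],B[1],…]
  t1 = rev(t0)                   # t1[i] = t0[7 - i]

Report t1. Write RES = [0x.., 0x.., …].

RES = [ 0x96  0x0f  0x3e  0xd1  0x1b  0xcc  0x03  0x4e ]

→ t0 |4e|03|cc|1b|d1|3e|0f|96|
→ t1 |96|0f|3e|d1|1b|cc|03|4e|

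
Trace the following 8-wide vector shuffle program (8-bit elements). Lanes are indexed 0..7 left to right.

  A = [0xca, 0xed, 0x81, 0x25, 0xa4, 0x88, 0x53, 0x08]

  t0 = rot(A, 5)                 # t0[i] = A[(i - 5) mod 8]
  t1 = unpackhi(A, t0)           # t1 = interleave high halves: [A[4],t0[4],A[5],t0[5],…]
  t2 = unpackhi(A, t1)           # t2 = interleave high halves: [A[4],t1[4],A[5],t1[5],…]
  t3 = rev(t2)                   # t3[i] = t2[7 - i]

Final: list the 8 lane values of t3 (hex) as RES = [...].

RES = [ 0x81  0x08  0x08  0x53  0xed  0x88  0x53  0xa4 ]

→ t0 |25|a4|88|53|08|ca|ed|81|
→ t1 |a4|08|88|ca|53|ed|08|81|
→ t2 |a4|53|88|ed|53|08|08|81|
→ t3 |81|08|08|53|ed|88|53|a4|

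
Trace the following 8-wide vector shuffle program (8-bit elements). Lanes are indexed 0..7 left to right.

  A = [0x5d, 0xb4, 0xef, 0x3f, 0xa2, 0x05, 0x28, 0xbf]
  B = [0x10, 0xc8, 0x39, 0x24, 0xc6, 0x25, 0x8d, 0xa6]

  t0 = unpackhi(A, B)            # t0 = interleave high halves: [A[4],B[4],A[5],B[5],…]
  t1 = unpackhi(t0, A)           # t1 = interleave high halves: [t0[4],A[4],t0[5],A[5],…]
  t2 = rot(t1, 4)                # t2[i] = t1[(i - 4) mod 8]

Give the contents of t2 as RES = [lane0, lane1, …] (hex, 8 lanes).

  t0: a2 c6 05 25 28 8d bf a6
  t1: 28 a2 8d 05 bf 28 a6 bf
  t2: bf 28 a6 bf 28 a2 8d 05

RES = [ 0xbf  0x28  0xa6  0xbf  0x28  0xa2  0x8d  0x05 ]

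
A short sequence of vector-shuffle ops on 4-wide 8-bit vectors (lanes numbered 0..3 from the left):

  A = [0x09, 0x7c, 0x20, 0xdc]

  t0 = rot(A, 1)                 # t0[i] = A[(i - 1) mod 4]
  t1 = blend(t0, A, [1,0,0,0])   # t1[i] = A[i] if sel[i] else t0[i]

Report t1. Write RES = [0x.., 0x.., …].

t0 = [0xdc, 0x09, 0x7c, 0x20]
t1 = [0x09, 0x09, 0x7c, 0x20]

RES = [ 0x09  0x09  0x7c  0x20 ]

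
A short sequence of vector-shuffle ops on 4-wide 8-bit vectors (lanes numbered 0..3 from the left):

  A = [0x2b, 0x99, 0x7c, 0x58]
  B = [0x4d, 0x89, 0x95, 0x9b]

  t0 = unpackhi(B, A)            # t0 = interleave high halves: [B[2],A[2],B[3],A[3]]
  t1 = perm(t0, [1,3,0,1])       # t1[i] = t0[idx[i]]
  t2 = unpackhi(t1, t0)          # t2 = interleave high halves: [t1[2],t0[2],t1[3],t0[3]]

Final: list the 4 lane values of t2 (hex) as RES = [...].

RES = [0x95, 0x9b, 0x7c, 0x58]

t0 = [0x95, 0x7c, 0x9b, 0x58]
t1 = [0x7c, 0x58, 0x95, 0x7c]
t2 = [0x95, 0x9b, 0x7c, 0x58]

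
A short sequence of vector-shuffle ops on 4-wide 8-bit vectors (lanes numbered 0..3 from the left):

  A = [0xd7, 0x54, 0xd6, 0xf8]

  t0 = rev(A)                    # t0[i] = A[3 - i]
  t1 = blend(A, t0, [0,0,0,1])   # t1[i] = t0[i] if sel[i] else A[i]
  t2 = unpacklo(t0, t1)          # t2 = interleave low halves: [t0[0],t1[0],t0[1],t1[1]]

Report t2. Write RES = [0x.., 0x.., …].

RES = [0xf8, 0xd7, 0xd6, 0x54]

  t0: f8 d6 54 d7
  t1: d7 54 d6 d7
  t2: f8 d7 d6 54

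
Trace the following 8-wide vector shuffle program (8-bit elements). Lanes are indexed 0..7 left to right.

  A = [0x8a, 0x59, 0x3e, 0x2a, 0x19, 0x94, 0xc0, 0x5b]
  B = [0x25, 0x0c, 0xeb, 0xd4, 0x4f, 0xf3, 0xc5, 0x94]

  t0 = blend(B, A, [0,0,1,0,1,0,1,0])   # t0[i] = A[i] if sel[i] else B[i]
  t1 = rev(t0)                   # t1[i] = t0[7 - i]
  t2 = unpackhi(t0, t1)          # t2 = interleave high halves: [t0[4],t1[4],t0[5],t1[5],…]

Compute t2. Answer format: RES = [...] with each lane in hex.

t0 = [0x25, 0x0c, 0x3e, 0xd4, 0x19, 0xf3, 0xc0, 0x94]
t1 = [0x94, 0xc0, 0xf3, 0x19, 0xd4, 0x3e, 0x0c, 0x25]
t2 = [0x19, 0xd4, 0xf3, 0x3e, 0xc0, 0x0c, 0x94, 0x25]

RES = [ 0x19  0xd4  0xf3  0x3e  0xc0  0x0c  0x94  0x25 ]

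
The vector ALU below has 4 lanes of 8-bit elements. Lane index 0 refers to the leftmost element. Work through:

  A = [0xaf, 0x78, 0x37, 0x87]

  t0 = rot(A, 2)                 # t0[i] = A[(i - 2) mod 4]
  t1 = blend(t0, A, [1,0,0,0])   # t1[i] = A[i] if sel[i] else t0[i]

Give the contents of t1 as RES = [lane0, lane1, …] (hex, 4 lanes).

RES = [0xaf, 0x87, 0xaf, 0x78]

t0 = [0x37, 0x87, 0xaf, 0x78]
t1 = [0xaf, 0x87, 0xaf, 0x78]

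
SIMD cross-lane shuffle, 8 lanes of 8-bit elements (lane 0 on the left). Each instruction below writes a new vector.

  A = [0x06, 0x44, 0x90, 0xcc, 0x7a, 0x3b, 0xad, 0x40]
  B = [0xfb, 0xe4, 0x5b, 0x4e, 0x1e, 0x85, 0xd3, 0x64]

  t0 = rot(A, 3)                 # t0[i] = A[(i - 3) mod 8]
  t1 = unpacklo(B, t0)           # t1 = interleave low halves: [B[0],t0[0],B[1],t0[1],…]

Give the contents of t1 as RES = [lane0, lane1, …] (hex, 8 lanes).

RES = [0xfb, 0x3b, 0xe4, 0xad, 0x5b, 0x40, 0x4e, 0x06]

  t0: 3b ad 40 06 44 90 cc 7a
  t1: fb 3b e4 ad 5b 40 4e 06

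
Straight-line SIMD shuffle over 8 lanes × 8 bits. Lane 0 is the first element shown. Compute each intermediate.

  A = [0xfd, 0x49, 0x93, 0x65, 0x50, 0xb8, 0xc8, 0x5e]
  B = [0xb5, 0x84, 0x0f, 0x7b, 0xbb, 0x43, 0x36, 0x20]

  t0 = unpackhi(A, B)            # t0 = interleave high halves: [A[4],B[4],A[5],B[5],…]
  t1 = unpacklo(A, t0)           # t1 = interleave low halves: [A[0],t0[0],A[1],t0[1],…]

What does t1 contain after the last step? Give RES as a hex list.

RES = [0xfd, 0x50, 0x49, 0xbb, 0x93, 0xb8, 0x65, 0x43]

t0 = [0x50, 0xbb, 0xb8, 0x43, 0xc8, 0x36, 0x5e, 0x20]
t1 = [0xfd, 0x50, 0x49, 0xbb, 0x93, 0xb8, 0x65, 0x43]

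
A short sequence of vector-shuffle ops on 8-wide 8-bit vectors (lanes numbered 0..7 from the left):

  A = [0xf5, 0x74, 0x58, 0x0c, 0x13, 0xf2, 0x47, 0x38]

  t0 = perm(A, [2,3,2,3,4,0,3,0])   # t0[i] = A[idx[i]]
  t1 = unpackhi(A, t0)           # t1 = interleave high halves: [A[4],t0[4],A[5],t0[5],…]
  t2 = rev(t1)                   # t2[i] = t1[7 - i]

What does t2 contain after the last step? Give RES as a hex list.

→ t0 |58|0c|58|0c|13|f5|0c|f5|
→ t1 |13|13|f2|f5|47|0c|38|f5|
→ t2 |f5|38|0c|47|f5|f2|13|13|

RES = [0xf5, 0x38, 0x0c, 0x47, 0xf5, 0xf2, 0x13, 0x13]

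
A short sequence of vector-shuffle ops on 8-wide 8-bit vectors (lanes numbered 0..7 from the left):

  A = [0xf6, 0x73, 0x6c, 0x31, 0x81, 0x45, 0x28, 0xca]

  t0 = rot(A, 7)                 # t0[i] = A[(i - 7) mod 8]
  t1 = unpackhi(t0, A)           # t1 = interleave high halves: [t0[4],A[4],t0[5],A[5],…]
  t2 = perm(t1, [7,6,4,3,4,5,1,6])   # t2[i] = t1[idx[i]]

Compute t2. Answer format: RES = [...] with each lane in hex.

t0 = [0x73, 0x6c, 0x31, 0x81, 0x45, 0x28, 0xca, 0xf6]
t1 = [0x45, 0x81, 0x28, 0x45, 0xca, 0x28, 0xf6, 0xca]
t2 = [0xca, 0xf6, 0xca, 0x45, 0xca, 0x28, 0x81, 0xf6]

RES = [0xca, 0xf6, 0xca, 0x45, 0xca, 0x28, 0x81, 0xf6]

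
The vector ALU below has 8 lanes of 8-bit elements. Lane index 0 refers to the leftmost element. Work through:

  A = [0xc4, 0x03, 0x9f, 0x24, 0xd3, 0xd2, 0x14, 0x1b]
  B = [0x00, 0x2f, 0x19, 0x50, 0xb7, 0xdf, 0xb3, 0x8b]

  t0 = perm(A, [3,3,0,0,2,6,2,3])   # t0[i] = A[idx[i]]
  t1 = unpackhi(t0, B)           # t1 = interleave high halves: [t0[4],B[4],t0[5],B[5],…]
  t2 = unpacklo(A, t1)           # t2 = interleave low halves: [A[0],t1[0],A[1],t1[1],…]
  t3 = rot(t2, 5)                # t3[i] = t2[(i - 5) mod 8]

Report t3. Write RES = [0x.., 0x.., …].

RES = [ 0xb7  0x9f  0x14  0x24  0xdf  0xc4  0x9f  0x03 ]

  t0: 24 24 c4 c4 9f 14 9f 24
  t1: 9f b7 14 df 9f b3 24 8b
  t2: c4 9f 03 b7 9f 14 24 df
  t3: b7 9f 14 24 df c4 9f 03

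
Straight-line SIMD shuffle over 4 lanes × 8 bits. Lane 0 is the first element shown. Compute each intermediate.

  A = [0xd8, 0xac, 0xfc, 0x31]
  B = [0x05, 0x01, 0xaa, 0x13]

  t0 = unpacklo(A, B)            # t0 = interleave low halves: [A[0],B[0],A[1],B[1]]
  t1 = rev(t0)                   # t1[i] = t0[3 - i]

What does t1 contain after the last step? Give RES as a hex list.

t0 = [0xd8, 0x05, 0xac, 0x01]
t1 = [0x01, 0xac, 0x05, 0xd8]

RES = [ 0x01  0xac  0x05  0xd8 ]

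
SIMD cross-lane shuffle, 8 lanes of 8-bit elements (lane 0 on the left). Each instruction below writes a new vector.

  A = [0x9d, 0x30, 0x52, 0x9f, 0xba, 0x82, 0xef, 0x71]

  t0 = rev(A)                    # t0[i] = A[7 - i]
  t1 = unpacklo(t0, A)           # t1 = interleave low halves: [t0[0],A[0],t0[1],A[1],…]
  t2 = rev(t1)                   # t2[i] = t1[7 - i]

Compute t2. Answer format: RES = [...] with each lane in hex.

RES = [ 0x9f  0xba  0x52  0x82  0x30  0xef  0x9d  0x71 ]

→ t0 |71|ef|82|ba|9f|52|30|9d|
→ t1 |71|9d|ef|30|82|52|ba|9f|
→ t2 |9f|ba|52|82|30|ef|9d|71|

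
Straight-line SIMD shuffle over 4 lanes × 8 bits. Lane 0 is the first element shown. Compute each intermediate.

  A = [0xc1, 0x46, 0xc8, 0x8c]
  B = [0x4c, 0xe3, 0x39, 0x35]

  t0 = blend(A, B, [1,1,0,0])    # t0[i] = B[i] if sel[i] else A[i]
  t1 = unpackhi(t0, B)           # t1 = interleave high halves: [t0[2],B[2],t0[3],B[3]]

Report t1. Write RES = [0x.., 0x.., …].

RES = [0xc8, 0x39, 0x8c, 0x35]

t0 = [0x4c, 0xe3, 0xc8, 0x8c]
t1 = [0xc8, 0x39, 0x8c, 0x35]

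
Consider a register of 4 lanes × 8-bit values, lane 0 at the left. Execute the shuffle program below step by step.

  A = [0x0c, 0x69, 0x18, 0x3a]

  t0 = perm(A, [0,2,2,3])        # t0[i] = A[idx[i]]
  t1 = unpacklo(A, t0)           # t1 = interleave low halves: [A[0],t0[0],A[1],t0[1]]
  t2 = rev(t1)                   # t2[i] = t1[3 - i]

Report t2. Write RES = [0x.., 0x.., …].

  t0: 0c 18 18 3a
  t1: 0c 0c 69 18
  t2: 18 69 0c 0c

RES = [ 0x18  0x69  0x0c  0x0c ]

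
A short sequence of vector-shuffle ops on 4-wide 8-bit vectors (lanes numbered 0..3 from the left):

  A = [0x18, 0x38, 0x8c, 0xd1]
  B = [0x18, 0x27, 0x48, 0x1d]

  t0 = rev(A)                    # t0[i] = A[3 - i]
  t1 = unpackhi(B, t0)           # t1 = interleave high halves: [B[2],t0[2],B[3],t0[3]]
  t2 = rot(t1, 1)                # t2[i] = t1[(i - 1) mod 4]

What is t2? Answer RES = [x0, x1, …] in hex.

  t0: d1 8c 38 18
  t1: 48 38 1d 18
  t2: 18 48 38 1d

RES = [ 0x18  0x48  0x38  0x1d ]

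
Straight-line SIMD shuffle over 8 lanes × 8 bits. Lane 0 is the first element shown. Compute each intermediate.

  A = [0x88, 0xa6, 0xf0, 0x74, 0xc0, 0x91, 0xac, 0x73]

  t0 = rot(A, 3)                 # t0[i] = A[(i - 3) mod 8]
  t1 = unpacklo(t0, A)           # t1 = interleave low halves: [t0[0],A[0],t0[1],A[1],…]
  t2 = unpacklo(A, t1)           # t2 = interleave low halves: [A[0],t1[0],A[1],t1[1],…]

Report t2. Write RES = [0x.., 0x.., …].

RES = [ 0x88  0x91  0xa6  0x88  0xf0  0xac  0x74  0xa6 ]

t0 = [0x91, 0xac, 0x73, 0x88, 0xa6, 0xf0, 0x74, 0xc0]
t1 = [0x91, 0x88, 0xac, 0xa6, 0x73, 0xf0, 0x88, 0x74]
t2 = [0x88, 0x91, 0xa6, 0x88, 0xf0, 0xac, 0x74, 0xa6]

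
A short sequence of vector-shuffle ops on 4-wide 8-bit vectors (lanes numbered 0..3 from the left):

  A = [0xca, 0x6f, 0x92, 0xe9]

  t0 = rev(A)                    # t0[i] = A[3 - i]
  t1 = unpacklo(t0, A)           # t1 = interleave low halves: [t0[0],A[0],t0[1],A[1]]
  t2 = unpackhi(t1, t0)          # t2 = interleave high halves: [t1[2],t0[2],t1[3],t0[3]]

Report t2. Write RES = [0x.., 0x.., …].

RES = [ 0x92  0x6f  0x6f  0xca ]

t0 = [0xe9, 0x92, 0x6f, 0xca]
t1 = [0xe9, 0xca, 0x92, 0x6f]
t2 = [0x92, 0x6f, 0x6f, 0xca]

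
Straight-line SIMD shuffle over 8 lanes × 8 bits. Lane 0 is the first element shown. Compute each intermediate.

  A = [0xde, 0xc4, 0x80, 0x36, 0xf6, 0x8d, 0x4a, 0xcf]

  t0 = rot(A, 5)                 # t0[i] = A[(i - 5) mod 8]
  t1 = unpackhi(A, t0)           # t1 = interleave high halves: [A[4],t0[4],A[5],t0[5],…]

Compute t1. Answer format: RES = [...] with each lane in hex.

RES = [0xf6, 0xcf, 0x8d, 0xde, 0x4a, 0xc4, 0xcf, 0x80]

  t0: 36 f6 8d 4a cf de c4 80
  t1: f6 cf 8d de 4a c4 cf 80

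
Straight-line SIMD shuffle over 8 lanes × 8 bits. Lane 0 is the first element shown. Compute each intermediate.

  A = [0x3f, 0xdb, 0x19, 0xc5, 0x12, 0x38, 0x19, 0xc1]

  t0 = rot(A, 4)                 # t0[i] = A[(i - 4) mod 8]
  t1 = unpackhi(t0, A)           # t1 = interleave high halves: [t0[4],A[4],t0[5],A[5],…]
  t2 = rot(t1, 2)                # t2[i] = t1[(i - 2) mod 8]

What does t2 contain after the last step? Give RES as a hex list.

RES = [0xc5, 0xc1, 0x3f, 0x12, 0xdb, 0x38, 0x19, 0x19]

  t0: 12 38 19 c1 3f db 19 c5
  t1: 3f 12 db 38 19 19 c5 c1
  t2: c5 c1 3f 12 db 38 19 19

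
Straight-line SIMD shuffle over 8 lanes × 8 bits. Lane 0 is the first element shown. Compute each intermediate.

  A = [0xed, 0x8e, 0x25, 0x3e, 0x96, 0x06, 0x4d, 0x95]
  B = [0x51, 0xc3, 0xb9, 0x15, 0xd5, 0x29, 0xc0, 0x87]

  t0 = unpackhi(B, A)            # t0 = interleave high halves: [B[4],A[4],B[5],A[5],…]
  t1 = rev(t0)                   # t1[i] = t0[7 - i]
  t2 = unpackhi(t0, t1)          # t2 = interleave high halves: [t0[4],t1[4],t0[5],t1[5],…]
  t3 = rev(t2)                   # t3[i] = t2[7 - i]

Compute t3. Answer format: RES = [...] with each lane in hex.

RES = [0xd5, 0x95, 0x96, 0x87, 0x29, 0x4d, 0x06, 0xc0]

→ t0 |d5|96|29|06|c0|4d|87|95|
→ t1 |95|87|4d|c0|06|29|96|d5|
→ t2 |c0|06|4d|29|87|96|95|d5|
→ t3 |d5|95|96|87|29|4d|06|c0|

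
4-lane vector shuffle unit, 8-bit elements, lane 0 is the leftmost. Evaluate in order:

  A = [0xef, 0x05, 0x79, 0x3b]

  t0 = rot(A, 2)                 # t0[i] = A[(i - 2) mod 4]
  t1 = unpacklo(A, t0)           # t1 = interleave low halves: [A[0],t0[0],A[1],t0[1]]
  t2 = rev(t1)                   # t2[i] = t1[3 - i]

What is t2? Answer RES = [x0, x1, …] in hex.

→ t0 |79|3b|ef|05|
→ t1 |ef|79|05|3b|
→ t2 |3b|05|79|ef|

RES = [ 0x3b  0x05  0x79  0xef ]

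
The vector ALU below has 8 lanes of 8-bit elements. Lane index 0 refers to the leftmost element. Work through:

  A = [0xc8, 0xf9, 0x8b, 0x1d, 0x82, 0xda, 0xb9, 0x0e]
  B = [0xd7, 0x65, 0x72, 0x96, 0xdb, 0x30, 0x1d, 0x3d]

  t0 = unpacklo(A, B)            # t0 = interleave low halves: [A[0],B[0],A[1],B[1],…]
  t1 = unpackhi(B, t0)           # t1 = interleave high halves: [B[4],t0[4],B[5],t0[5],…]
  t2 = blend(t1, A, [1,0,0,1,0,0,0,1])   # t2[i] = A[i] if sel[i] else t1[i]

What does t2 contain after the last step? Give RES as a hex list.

  t0: c8 d7 f9 65 8b 72 1d 96
  t1: db 8b 30 72 1d 1d 3d 96
  t2: c8 8b 30 1d 1d 1d 3d 0e

RES = [0xc8, 0x8b, 0x30, 0x1d, 0x1d, 0x1d, 0x3d, 0x0e]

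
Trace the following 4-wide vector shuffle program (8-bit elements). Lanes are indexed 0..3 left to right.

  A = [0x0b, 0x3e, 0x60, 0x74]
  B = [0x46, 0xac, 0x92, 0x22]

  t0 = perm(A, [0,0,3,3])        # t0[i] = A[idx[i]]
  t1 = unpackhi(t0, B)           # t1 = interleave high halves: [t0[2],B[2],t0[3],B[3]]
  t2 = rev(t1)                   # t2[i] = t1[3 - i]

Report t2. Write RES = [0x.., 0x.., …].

RES = [0x22, 0x74, 0x92, 0x74]

t0 = [0x0b, 0x0b, 0x74, 0x74]
t1 = [0x74, 0x92, 0x74, 0x22]
t2 = [0x22, 0x74, 0x92, 0x74]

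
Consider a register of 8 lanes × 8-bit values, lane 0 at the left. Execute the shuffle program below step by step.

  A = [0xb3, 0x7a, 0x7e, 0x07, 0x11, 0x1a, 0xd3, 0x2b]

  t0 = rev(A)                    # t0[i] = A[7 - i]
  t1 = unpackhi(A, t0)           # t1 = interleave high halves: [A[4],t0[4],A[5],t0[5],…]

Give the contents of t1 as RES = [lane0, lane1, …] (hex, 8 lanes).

  t0: 2b d3 1a 11 07 7e 7a b3
  t1: 11 07 1a 7e d3 7a 2b b3

RES = [ 0x11  0x07  0x1a  0x7e  0xd3  0x7a  0x2b  0xb3 ]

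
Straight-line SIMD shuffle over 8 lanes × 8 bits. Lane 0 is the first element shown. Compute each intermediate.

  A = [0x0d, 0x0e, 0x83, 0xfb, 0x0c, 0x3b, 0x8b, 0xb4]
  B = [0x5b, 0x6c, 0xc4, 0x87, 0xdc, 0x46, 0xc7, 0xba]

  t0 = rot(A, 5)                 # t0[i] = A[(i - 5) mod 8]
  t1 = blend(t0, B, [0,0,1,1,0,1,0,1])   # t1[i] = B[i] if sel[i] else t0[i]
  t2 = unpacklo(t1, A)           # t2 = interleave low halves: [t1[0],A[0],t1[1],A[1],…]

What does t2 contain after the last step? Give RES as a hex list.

RES = [ 0xfb  0x0d  0x0c  0x0e  0xc4  0x83  0x87  0xfb ]

  t0: fb 0c 3b 8b b4 0d 0e 83
  t1: fb 0c c4 87 b4 46 0e ba
  t2: fb 0d 0c 0e c4 83 87 fb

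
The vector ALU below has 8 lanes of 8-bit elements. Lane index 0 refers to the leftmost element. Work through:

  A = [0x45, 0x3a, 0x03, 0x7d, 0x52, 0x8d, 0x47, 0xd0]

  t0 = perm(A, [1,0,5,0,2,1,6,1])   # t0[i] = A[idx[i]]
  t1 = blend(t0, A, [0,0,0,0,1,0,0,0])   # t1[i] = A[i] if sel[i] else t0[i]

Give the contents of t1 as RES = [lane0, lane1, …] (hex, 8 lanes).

t0 = [0x3a, 0x45, 0x8d, 0x45, 0x03, 0x3a, 0x47, 0x3a]
t1 = [0x3a, 0x45, 0x8d, 0x45, 0x52, 0x3a, 0x47, 0x3a]

RES = [0x3a, 0x45, 0x8d, 0x45, 0x52, 0x3a, 0x47, 0x3a]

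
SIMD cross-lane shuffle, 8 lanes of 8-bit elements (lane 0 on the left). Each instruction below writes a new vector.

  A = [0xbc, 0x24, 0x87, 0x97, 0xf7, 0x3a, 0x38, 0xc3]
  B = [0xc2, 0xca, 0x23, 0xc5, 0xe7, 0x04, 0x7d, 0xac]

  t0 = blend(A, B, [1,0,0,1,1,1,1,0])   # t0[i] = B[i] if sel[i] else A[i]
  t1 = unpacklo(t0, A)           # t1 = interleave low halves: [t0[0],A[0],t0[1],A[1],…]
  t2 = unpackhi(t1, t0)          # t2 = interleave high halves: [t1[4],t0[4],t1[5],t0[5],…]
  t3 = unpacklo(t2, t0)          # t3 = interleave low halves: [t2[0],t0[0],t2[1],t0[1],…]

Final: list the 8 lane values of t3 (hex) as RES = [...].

RES = [0x87, 0xc2, 0xe7, 0x24, 0x87, 0x87, 0x04, 0xc5]

  t0: c2 24 87 c5 e7 04 7d c3
  t1: c2 bc 24 24 87 87 c5 97
  t2: 87 e7 87 04 c5 7d 97 c3
  t3: 87 c2 e7 24 87 87 04 c5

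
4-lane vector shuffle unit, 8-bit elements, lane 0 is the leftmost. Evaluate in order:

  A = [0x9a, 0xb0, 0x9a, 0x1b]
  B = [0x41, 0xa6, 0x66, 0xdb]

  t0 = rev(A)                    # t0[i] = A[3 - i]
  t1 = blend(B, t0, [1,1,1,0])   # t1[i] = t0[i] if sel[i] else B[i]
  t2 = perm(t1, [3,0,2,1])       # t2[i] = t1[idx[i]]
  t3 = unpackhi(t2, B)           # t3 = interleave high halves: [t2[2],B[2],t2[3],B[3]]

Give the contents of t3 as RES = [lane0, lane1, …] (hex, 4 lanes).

RES = [0xb0, 0x66, 0x9a, 0xdb]

→ t0 |1b|9a|b0|9a|
→ t1 |1b|9a|b0|db|
→ t2 |db|1b|b0|9a|
→ t3 |b0|66|9a|db|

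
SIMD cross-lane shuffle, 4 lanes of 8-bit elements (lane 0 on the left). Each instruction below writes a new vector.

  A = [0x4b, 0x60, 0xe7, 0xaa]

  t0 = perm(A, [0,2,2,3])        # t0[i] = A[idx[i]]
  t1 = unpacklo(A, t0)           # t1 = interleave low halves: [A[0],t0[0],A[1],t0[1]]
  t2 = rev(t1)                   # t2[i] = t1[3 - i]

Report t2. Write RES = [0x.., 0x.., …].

RES = [ 0xe7  0x60  0x4b  0x4b ]

→ t0 |4b|e7|e7|aa|
→ t1 |4b|4b|60|e7|
→ t2 |e7|60|4b|4b|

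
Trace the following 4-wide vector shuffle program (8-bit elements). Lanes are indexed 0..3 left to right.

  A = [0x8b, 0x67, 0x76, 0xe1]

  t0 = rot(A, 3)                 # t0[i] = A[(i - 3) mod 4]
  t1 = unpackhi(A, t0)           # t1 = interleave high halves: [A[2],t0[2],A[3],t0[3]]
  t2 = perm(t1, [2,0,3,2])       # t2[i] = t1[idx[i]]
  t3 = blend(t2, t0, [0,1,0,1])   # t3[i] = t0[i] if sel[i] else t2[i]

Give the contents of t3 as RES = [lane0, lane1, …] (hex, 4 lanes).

  t0: 67 76 e1 8b
  t1: 76 e1 e1 8b
  t2: e1 76 8b e1
  t3: e1 76 8b 8b

RES = [0xe1, 0x76, 0x8b, 0x8b]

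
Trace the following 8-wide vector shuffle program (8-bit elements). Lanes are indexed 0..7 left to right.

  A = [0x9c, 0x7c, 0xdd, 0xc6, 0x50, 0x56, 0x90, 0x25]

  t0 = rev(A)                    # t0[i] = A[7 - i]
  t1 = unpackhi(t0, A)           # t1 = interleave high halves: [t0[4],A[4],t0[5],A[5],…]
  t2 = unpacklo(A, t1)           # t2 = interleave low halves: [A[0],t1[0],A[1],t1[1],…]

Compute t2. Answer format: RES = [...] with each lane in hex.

RES = [0x9c, 0xc6, 0x7c, 0x50, 0xdd, 0xdd, 0xc6, 0x56]

  t0: 25 90 56 50 c6 dd 7c 9c
  t1: c6 50 dd 56 7c 90 9c 25
  t2: 9c c6 7c 50 dd dd c6 56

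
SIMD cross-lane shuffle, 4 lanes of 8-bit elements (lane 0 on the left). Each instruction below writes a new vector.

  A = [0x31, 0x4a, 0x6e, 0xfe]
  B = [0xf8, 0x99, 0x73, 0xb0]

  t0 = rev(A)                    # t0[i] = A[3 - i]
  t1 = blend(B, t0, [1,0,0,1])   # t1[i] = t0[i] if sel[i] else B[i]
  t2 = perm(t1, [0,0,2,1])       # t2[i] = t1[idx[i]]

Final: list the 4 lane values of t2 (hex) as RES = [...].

t0 = [0xfe, 0x6e, 0x4a, 0x31]
t1 = [0xfe, 0x99, 0x73, 0x31]
t2 = [0xfe, 0xfe, 0x73, 0x99]

RES = [ 0xfe  0xfe  0x73  0x99 ]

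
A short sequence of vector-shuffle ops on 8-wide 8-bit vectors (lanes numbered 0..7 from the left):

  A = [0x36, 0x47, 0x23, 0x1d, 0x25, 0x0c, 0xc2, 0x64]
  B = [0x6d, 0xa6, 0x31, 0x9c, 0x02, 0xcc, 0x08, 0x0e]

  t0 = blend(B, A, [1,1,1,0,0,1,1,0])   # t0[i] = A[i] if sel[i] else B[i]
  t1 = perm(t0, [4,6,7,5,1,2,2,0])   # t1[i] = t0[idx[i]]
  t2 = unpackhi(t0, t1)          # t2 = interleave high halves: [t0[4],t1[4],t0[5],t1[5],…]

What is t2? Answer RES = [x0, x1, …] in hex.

RES = [ 0x02  0x47  0x0c  0x23  0xc2  0x23  0x0e  0x36 ]

t0 = [0x36, 0x47, 0x23, 0x9c, 0x02, 0x0c, 0xc2, 0x0e]
t1 = [0x02, 0xc2, 0x0e, 0x0c, 0x47, 0x23, 0x23, 0x36]
t2 = [0x02, 0x47, 0x0c, 0x23, 0xc2, 0x23, 0x0e, 0x36]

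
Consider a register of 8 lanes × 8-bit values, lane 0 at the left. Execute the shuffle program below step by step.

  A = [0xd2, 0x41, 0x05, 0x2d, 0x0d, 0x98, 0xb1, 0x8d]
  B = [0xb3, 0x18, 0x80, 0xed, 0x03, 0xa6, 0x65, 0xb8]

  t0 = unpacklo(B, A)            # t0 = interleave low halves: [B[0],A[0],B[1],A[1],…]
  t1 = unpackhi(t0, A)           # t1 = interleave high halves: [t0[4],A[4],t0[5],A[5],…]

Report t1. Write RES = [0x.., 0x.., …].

t0 = [0xb3, 0xd2, 0x18, 0x41, 0x80, 0x05, 0xed, 0x2d]
t1 = [0x80, 0x0d, 0x05, 0x98, 0xed, 0xb1, 0x2d, 0x8d]

RES = [0x80, 0x0d, 0x05, 0x98, 0xed, 0xb1, 0x2d, 0x8d]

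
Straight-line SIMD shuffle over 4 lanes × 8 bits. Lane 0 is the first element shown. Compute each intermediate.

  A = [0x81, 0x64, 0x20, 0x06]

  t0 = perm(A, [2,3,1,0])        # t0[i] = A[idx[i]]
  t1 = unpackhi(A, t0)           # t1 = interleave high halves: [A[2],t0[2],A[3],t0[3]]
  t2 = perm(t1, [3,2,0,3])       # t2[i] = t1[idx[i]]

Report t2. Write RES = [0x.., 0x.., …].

RES = [0x81, 0x06, 0x20, 0x81]

  t0: 20 06 64 81
  t1: 20 64 06 81
  t2: 81 06 20 81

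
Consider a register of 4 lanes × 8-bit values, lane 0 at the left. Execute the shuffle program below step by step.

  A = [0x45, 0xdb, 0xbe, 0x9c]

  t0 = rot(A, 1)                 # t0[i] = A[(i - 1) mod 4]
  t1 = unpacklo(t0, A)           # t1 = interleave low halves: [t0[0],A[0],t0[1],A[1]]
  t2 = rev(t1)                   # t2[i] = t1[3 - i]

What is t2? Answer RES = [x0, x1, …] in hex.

RES = [ 0xdb  0x45  0x45  0x9c ]

→ t0 |9c|45|db|be|
→ t1 |9c|45|45|db|
→ t2 |db|45|45|9c|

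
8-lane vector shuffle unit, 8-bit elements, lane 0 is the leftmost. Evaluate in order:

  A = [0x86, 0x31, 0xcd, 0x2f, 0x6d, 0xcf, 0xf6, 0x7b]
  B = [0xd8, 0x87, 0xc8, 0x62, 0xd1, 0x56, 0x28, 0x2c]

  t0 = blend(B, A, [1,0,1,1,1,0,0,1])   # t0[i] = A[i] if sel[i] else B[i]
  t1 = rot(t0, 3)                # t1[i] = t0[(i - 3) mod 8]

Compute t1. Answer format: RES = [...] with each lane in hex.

→ t0 |86|87|cd|2f|6d|56|28|7b|
→ t1 |56|28|7b|86|87|cd|2f|6d|

RES = [ 0x56  0x28  0x7b  0x86  0x87  0xcd  0x2f  0x6d ]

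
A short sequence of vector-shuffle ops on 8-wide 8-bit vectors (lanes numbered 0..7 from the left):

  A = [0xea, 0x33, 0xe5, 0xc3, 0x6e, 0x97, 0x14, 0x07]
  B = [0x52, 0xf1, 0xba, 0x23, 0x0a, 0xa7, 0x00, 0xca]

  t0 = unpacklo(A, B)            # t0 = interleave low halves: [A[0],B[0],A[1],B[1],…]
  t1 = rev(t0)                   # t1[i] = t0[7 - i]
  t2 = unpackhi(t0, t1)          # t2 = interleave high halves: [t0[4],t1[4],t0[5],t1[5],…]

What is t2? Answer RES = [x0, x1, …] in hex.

RES = [ 0xe5  0xf1  0xba  0x33  0xc3  0x52  0x23  0xea ]

→ t0 |ea|52|33|f1|e5|ba|c3|23|
→ t1 |23|c3|ba|e5|f1|33|52|ea|
→ t2 |e5|f1|ba|33|c3|52|23|ea|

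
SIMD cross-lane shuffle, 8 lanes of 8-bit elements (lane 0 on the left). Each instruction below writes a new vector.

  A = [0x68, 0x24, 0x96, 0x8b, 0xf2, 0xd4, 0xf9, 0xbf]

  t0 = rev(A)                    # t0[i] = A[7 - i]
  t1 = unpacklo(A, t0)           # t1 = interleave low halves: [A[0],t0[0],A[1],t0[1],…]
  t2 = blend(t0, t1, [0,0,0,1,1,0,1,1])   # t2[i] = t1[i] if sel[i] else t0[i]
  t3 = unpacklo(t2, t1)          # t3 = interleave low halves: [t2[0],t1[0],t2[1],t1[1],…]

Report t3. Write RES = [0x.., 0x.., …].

RES = [ 0xbf  0x68  0xf9  0xbf  0xd4  0x24  0xf9  0xf9 ]

  t0: bf f9 d4 f2 8b 96 24 68
  t1: 68 bf 24 f9 96 d4 8b f2
  t2: bf f9 d4 f9 96 96 8b f2
  t3: bf 68 f9 bf d4 24 f9 f9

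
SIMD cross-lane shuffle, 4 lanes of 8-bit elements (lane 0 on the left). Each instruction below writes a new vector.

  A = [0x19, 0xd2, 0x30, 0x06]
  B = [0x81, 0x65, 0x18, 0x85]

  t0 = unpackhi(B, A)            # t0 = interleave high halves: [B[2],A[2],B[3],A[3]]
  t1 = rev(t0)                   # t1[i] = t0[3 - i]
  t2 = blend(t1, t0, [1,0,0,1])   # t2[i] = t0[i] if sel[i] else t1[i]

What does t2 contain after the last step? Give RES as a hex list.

  t0: 18 30 85 06
  t1: 06 85 30 18
  t2: 18 85 30 06

RES = [ 0x18  0x85  0x30  0x06 ]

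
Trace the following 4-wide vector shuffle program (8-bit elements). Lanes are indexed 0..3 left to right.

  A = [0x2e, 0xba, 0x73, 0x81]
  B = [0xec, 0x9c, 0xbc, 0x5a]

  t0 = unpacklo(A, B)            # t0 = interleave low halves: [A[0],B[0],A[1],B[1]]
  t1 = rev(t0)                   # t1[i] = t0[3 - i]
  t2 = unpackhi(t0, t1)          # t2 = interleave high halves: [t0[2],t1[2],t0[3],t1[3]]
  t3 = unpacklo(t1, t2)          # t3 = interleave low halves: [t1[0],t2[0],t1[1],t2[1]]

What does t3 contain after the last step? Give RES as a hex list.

→ t0 |2e|ec|ba|9c|
→ t1 |9c|ba|ec|2e|
→ t2 |ba|ec|9c|2e|
→ t3 |9c|ba|ba|ec|

RES = [ 0x9c  0xba  0xba  0xec ]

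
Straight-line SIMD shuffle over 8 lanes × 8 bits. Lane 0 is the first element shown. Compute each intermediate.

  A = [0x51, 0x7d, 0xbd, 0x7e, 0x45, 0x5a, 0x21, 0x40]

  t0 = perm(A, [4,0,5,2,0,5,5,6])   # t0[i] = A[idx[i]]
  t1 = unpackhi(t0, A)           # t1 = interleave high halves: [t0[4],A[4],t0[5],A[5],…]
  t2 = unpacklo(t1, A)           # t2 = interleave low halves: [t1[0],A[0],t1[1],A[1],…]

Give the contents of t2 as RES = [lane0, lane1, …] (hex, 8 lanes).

RES = [0x51, 0x51, 0x45, 0x7d, 0x5a, 0xbd, 0x5a, 0x7e]

  t0: 45 51 5a bd 51 5a 5a 21
  t1: 51 45 5a 5a 5a 21 21 40
  t2: 51 51 45 7d 5a bd 5a 7e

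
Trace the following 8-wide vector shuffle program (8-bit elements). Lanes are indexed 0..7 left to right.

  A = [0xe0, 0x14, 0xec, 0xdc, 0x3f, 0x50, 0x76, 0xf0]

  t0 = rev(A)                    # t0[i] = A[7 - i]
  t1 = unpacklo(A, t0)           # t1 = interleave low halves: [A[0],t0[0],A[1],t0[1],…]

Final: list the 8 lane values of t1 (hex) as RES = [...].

  t0: f0 76 50 3f dc ec 14 e0
  t1: e0 f0 14 76 ec 50 dc 3f

RES = [0xe0, 0xf0, 0x14, 0x76, 0xec, 0x50, 0xdc, 0x3f]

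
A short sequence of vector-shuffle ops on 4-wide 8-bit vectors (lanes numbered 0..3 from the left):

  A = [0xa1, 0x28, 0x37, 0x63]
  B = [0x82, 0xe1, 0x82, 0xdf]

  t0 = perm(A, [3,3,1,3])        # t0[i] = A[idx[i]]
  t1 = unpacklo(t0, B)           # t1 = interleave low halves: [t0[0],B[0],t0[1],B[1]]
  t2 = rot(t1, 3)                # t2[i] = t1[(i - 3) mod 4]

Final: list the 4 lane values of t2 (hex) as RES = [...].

RES = [ 0x82  0x63  0xe1  0x63 ]

t0 = [0x63, 0x63, 0x28, 0x63]
t1 = [0x63, 0x82, 0x63, 0xe1]
t2 = [0x82, 0x63, 0xe1, 0x63]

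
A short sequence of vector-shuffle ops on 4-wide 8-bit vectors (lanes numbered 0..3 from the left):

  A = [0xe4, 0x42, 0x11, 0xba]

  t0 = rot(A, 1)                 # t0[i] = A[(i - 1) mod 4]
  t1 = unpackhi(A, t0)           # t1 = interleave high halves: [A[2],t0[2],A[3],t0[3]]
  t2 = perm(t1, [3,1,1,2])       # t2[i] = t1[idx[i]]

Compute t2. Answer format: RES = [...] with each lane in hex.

  t0: ba e4 42 11
  t1: 11 42 ba 11
  t2: 11 42 42 ba

RES = [0x11, 0x42, 0x42, 0xba]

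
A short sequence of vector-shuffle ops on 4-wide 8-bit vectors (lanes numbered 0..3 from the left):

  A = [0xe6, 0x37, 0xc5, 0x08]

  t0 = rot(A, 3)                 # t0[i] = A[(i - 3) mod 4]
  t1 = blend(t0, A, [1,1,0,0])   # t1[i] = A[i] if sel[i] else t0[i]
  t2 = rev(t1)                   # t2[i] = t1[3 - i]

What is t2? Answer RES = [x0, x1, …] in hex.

  t0: 37 c5 08 e6
  t1: e6 37 08 e6
  t2: e6 08 37 e6

RES = [0xe6, 0x08, 0x37, 0xe6]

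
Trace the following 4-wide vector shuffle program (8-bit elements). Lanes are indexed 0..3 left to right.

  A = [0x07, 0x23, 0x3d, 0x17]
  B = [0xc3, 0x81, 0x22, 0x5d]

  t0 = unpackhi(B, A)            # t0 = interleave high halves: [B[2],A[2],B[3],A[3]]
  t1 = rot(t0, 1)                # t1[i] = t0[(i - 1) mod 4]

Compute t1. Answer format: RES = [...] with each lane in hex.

→ t0 |22|3d|5d|17|
→ t1 |17|22|3d|5d|

RES = [ 0x17  0x22  0x3d  0x5d ]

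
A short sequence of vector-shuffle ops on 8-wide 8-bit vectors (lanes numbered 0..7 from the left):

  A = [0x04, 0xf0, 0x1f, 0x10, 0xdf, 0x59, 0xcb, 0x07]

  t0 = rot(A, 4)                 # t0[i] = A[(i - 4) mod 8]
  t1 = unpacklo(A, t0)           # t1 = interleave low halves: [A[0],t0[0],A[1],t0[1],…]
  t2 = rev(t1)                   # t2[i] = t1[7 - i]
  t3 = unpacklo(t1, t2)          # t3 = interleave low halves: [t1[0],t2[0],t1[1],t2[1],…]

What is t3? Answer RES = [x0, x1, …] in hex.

→ t0 |df|59|cb|07|04|f0|1f|10|
→ t1 |04|df|f0|59|1f|cb|10|07|
→ t2 |07|10|cb|1f|59|f0|df|04|
→ t3 |04|07|df|10|f0|cb|59|1f|

RES = [ 0x04  0x07  0xdf  0x10  0xf0  0xcb  0x59  0x1f ]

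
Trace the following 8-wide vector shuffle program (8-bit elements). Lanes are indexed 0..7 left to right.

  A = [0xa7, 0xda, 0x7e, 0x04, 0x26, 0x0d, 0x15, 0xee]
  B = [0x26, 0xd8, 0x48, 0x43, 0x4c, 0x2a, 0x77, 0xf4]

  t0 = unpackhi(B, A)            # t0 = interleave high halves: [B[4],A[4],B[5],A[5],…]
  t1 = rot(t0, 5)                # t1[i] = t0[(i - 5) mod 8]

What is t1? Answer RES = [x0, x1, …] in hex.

RES = [ 0x0d  0x77  0x15  0xf4  0xee  0x4c  0x26  0x2a ]

t0 = [0x4c, 0x26, 0x2a, 0x0d, 0x77, 0x15, 0xf4, 0xee]
t1 = [0x0d, 0x77, 0x15, 0xf4, 0xee, 0x4c, 0x26, 0x2a]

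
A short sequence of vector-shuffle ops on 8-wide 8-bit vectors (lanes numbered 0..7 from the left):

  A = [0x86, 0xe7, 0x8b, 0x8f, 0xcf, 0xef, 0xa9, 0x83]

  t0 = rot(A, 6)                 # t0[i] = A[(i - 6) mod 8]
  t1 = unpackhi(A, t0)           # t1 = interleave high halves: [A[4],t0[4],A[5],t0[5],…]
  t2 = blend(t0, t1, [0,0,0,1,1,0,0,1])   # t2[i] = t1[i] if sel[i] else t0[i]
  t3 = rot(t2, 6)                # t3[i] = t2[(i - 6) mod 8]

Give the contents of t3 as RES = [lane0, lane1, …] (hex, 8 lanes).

RES = [0xcf, 0x83, 0xa9, 0x83, 0x86, 0xe7, 0x8b, 0x8f]

  t0: 8b 8f cf ef a9 83 86 e7
  t1: cf a9 ef 83 a9 86 83 e7
  t2: 8b 8f cf 83 a9 83 86 e7
  t3: cf 83 a9 83 86 e7 8b 8f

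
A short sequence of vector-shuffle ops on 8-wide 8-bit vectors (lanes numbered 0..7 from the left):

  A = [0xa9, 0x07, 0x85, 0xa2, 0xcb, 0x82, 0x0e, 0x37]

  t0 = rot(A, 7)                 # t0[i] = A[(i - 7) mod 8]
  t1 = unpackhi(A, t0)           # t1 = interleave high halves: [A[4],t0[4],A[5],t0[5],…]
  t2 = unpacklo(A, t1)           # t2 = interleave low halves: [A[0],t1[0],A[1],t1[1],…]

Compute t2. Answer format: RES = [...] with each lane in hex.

RES = [ 0xa9  0xcb  0x07  0x82  0x85  0x82  0xa2  0x0e ]

  t0: 07 85 a2 cb 82 0e 37 a9
  t1: cb 82 82 0e 0e 37 37 a9
  t2: a9 cb 07 82 85 82 a2 0e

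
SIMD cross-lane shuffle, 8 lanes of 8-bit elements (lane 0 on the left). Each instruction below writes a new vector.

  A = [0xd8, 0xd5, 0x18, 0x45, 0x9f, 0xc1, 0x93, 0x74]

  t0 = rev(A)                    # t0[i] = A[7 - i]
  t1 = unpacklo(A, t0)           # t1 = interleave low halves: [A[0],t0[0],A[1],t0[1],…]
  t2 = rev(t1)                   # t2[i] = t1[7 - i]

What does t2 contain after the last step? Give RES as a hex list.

  t0: 74 93 c1 9f 45 18 d5 d8
  t1: d8 74 d5 93 18 c1 45 9f
  t2: 9f 45 c1 18 93 d5 74 d8

RES = [0x9f, 0x45, 0xc1, 0x18, 0x93, 0xd5, 0x74, 0xd8]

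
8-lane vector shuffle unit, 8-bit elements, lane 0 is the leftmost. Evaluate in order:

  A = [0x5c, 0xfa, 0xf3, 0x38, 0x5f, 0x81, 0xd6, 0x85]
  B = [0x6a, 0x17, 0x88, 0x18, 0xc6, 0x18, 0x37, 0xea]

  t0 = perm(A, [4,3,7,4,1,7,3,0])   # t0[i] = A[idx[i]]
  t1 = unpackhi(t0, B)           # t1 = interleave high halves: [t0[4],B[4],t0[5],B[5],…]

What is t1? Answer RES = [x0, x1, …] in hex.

t0 = [0x5f, 0x38, 0x85, 0x5f, 0xfa, 0x85, 0x38, 0x5c]
t1 = [0xfa, 0xc6, 0x85, 0x18, 0x38, 0x37, 0x5c, 0xea]

RES = [0xfa, 0xc6, 0x85, 0x18, 0x38, 0x37, 0x5c, 0xea]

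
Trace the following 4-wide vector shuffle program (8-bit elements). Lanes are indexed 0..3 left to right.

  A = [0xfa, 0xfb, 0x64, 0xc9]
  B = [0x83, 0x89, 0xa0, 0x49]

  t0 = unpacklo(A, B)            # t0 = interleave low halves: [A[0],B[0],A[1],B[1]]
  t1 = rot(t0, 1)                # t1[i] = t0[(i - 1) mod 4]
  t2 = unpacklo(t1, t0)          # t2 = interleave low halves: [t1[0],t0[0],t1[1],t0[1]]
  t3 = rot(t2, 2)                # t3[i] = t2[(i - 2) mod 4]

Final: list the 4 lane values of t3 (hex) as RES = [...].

RES = [ 0xfa  0x83  0x89  0xfa ]

  t0: fa 83 fb 89
  t1: 89 fa 83 fb
  t2: 89 fa fa 83
  t3: fa 83 89 fa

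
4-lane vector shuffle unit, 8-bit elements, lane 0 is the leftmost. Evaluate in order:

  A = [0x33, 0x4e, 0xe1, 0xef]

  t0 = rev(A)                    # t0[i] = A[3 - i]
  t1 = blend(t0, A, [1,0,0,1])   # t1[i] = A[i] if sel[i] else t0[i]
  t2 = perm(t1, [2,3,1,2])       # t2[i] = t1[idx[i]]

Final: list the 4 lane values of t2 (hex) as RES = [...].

t0 = [0xef, 0xe1, 0x4e, 0x33]
t1 = [0x33, 0xe1, 0x4e, 0xef]
t2 = [0x4e, 0xef, 0xe1, 0x4e]

RES = [0x4e, 0xef, 0xe1, 0x4e]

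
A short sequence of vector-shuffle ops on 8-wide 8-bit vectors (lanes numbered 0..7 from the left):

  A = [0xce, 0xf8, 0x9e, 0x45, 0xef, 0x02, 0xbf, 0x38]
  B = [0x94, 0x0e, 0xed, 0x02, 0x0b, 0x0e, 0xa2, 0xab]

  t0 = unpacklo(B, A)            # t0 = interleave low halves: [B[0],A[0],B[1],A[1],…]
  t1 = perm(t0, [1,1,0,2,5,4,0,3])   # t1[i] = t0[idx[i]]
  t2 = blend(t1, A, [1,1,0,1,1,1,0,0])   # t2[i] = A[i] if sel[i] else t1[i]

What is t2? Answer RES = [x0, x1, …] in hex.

  t0: 94 ce 0e f8 ed 9e 02 45
  t1: ce ce 94 0e 9e ed 94 f8
  t2: ce f8 94 45 ef 02 94 f8

RES = [ 0xce  0xf8  0x94  0x45  0xef  0x02  0x94  0xf8 ]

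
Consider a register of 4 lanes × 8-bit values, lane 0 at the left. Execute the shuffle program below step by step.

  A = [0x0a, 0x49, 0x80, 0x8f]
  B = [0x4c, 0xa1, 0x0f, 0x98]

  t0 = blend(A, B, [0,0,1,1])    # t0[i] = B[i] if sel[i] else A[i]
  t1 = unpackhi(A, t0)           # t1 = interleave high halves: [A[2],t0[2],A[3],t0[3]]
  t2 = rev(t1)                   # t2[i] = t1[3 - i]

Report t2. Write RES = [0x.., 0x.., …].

RES = [ 0x98  0x8f  0x0f  0x80 ]

t0 = [0x0a, 0x49, 0x0f, 0x98]
t1 = [0x80, 0x0f, 0x8f, 0x98]
t2 = [0x98, 0x8f, 0x0f, 0x80]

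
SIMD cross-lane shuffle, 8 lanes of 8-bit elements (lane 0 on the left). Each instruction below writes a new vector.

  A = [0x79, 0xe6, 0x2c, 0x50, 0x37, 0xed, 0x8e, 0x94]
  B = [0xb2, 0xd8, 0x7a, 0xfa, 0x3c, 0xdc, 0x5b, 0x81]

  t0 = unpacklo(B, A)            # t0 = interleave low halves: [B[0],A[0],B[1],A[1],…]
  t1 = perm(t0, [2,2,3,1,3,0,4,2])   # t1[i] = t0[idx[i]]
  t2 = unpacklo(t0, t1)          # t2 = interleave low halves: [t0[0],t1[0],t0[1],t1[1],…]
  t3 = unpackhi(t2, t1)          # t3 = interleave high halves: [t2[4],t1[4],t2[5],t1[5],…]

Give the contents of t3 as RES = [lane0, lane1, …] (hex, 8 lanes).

RES = [ 0xd8  0xe6  0xe6  0xb2  0xe6  0x7a  0x79  0xd8 ]

→ t0 |b2|79|d8|e6|7a|2c|fa|50|
→ t1 |d8|d8|e6|79|e6|b2|7a|d8|
→ t2 |b2|d8|79|d8|d8|e6|e6|79|
→ t3 |d8|e6|e6|b2|e6|7a|79|d8|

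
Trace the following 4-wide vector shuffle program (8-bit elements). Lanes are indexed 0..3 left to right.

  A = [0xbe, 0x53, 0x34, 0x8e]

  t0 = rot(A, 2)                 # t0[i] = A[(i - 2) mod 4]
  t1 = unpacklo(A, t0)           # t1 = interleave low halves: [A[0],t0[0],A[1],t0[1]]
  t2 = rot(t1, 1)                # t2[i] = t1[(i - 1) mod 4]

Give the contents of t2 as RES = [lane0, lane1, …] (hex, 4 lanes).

→ t0 |34|8e|be|53|
→ t1 |be|34|53|8e|
→ t2 |8e|be|34|53|

RES = [ 0x8e  0xbe  0x34  0x53 ]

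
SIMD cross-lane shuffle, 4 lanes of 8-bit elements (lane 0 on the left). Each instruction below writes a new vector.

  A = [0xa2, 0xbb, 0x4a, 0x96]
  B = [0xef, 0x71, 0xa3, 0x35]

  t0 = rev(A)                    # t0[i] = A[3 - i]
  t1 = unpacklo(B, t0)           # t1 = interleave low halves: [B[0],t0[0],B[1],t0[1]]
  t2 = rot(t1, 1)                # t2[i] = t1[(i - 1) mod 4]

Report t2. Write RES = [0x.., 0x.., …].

RES = [ 0x4a  0xef  0x96  0x71 ]

  t0: 96 4a bb a2
  t1: ef 96 71 4a
  t2: 4a ef 96 71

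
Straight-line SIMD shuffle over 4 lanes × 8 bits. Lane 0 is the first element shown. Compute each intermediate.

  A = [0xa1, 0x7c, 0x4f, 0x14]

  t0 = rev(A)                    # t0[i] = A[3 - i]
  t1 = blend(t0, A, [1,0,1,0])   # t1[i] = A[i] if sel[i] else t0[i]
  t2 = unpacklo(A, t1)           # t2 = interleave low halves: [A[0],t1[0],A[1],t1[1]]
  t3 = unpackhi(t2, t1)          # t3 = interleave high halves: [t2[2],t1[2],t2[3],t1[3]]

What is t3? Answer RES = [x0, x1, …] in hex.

RES = [ 0x7c  0x4f  0x4f  0xa1 ]

  t0: 14 4f 7c a1
  t1: a1 4f 4f a1
  t2: a1 a1 7c 4f
  t3: 7c 4f 4f a1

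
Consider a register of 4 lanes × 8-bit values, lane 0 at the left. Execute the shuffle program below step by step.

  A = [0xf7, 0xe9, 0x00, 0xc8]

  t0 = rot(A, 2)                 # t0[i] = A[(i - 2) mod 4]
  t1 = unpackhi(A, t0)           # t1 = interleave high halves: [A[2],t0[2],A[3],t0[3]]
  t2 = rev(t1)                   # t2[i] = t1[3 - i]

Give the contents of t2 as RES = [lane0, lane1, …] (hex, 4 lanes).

→ t0 |00|c8|f7|e9|
→ t1 |00|f7|c8|e9|
→ t2 |e9|c8|f7|00|

RES = [ 0xe9  0xc8  0xf7  0x00 ]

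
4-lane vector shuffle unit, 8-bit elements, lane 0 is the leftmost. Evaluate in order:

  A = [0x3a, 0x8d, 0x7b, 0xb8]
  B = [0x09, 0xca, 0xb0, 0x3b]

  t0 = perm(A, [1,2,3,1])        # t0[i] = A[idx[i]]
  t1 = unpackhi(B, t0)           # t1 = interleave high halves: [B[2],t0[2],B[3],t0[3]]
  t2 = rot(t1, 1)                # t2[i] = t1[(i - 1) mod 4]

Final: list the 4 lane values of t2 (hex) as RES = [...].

RES = [0x8d, 0xb0, 0xb8, 0x3b]

→ t0 |8d|7b|b8|8d|
→ t1 |b0|b8|3b|8d|
→ t2 |8d|b0|b8|3b|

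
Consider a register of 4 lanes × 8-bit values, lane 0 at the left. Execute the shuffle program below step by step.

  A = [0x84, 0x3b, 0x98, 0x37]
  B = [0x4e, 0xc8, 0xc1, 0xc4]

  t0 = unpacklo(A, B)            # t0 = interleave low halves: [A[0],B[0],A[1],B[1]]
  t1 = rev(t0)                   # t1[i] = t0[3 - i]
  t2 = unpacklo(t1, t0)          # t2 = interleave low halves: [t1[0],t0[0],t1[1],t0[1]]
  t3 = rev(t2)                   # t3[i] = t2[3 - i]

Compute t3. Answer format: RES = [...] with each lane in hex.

t0 = [0x84, 0x4e, 0x3b, 0xc8]
t1 = [0xc8, 0x3b, 0x4e, 0x84]
t2 = [0xc8, 0x84, 0x3b, 0x4e]
t3 = [0x4e, 0x3b, 0x84, 0xc8]

RES = [0x4e, 0x3b, 0x84, 0xc8]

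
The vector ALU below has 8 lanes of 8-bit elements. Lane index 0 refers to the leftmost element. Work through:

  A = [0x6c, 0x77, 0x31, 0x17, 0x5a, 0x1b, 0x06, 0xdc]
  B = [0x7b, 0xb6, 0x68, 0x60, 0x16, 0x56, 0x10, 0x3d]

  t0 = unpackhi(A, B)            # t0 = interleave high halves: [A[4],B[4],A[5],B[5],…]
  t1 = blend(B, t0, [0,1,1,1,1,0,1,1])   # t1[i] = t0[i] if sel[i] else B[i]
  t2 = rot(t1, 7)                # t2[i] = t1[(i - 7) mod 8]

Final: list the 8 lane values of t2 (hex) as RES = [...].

RES = [0x16, 0x1b, 0x56, 0x06, 0x56, 0xdc, 0x3d, 0x7b]

t0 = [0x5a, 0x16, 0x1b, 0x56, 0x06, 0x10, 0xdc, 0x3d]
t1 = [0x7b, 0x16, 0x1b, 0x56, 0x06, 0x56, 0xdc, 0x3d]
t2 = [0x16, 0x1b, 0x56, 0x06, 0x56, 0xdc, 0x3d, 0x7b]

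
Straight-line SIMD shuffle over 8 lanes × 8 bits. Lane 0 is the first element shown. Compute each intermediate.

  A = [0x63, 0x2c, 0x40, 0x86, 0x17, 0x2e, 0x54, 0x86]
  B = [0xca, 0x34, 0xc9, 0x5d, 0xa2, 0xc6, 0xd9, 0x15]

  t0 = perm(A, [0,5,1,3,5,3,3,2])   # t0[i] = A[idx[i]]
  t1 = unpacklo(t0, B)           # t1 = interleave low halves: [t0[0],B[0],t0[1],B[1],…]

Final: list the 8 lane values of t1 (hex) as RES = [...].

RES = [ 0x63  0xca  0x2e  0x34  0x2c  0xc9  0x86  0x5d ]

t0 = [0x63, 0x2e, 0x2c, 0x86, 0x2e, 0x86, 0x86, 0x40]
t1 = [0x63, 0xca, 0x2e, 0x34, 0x2c, 0xc9, 0x86, 0x5d]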